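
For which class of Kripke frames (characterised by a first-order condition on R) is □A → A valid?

Suppose □A→A is valid. At any x set V(A)={w : Rxw}. Then □A holds at x, so A holds at x, i.e. Rxx.

reflexivity: ∀x Rxx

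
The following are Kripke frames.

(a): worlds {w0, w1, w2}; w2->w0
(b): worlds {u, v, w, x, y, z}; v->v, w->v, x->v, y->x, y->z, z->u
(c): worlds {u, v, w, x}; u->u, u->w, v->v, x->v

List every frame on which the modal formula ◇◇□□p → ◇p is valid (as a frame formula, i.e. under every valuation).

Frame correspondent (Sahlqvist): ∀x ∀y (xR²y → ∃w (yR²w ∧ xRw)) — i.e. a generalized confluence (Geach) condition.
(a): satisfies the condition.
(b): fails — yR²u but no t with uR²t and yRt.
(c): fails — uR²w but no t with wR²t and uRt.
Valid on: (a).

(a)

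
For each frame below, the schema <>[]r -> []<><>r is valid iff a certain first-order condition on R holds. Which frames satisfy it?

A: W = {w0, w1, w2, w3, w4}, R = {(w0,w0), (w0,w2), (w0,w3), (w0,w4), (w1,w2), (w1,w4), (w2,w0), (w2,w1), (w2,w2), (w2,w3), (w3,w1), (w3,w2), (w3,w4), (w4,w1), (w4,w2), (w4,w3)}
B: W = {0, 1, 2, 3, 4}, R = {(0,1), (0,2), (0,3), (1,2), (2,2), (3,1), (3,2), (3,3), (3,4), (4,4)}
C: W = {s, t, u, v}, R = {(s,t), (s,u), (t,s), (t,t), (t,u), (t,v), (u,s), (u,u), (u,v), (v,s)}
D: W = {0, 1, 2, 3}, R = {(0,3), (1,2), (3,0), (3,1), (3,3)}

This is the axiom for a generalized confluence (Geach) condition; its first-order frame correspondent is forall x forall y forall z ((xRy & xRz) -> exists w (yRw & z R^2 w)).
A: holds.
B: fails — 3R1, 3R4 but no w with 1Rw and 4R²w.
C: fails — tRv, tRv but no w with vRw and vR²w.
D: fails — 1R2, 1R2 but no w with 2Rw and 2R²w.
Valid on: A.

A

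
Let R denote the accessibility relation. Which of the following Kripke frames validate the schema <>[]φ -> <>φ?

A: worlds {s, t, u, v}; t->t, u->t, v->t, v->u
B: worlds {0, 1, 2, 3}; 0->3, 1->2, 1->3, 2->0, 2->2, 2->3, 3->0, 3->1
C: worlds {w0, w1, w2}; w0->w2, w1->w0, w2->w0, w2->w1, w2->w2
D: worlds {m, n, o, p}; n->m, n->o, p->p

The schema corresponds to a generalized confluence (Geach) condition: forall x forall y (xRy -> exists w (yRw & xRw)).
A: holds.
B: fails — 0R3 but no w with 3Rw and 0Rw.
C: fails — w1Rw0 but no w with w0Rw and w1Rw.
D: fails — nRm but no w with mRw and nRw.

A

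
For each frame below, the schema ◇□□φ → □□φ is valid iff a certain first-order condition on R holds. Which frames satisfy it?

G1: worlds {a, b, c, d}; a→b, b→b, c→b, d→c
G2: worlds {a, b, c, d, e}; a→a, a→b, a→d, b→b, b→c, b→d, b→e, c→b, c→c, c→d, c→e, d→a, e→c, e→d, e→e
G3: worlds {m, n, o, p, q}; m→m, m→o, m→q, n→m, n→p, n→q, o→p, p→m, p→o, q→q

G1

Frame correspondent (Sahlqvist): ∀x ∀y ∀z ((xRy ∧ xR²z) → ∃w (yR²w ∧ z = w)) — i.e. a generalized confluence (Geach) condition.
G1: satisfies the condition.
G2: fails — aRd, aR²c but no w with dR²w and c=w.
G3: fails — mRo, mR²p but no w with oR²w and p=w.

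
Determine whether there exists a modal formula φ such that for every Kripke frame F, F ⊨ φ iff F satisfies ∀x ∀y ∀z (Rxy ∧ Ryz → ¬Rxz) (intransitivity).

Any modally definable frame class is closed under surjective bounded morphisms.
The 5-cycle (worlds 0,1,2,3,4 with 0→1→2→3→4→0) is intransitive. Mapping every world to a single reflexive point • is a surjective bounded morphism; the reflexive point is not intransitive (R••∧R•• but R••).
Hence intransitivity is not modally definable.

No — not modally definable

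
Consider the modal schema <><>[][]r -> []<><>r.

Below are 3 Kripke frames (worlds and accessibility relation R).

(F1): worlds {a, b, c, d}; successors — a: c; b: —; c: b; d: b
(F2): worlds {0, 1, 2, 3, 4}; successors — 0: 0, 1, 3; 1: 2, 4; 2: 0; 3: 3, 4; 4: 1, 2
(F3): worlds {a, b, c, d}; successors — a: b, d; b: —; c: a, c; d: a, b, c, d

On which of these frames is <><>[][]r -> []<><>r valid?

Frame correspondent (Sahlqvist): forall x forall y forall z ((x R^2 y & xRz) -> exists w (y R^2 w & z R^2 w)) — i.e. a generalized confluence (Geach) condition.
(F1): fails — aR²b, aRc but no w with bR²w and cR²w.
(F2): condition met.
(F3): fails — aR²a, aRb but no w with aR²w and bR²w.
Valid on: (F2).

(F2)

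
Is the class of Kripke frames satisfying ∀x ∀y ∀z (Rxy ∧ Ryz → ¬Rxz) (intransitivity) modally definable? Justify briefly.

Not definable by any modal formula

Modal frame validity is preserved under surjective bounded morphisms.
The 7-cycle (worlds s,t,u,v,w,x,y with s→t→u→v→w→x→y→s) is intransitive. Mapping every world to a single reflexive point • is a surjective bounded morphism; the reflexive point is not intransitive (R••∧R•• but R••).
So the class is not modally definable.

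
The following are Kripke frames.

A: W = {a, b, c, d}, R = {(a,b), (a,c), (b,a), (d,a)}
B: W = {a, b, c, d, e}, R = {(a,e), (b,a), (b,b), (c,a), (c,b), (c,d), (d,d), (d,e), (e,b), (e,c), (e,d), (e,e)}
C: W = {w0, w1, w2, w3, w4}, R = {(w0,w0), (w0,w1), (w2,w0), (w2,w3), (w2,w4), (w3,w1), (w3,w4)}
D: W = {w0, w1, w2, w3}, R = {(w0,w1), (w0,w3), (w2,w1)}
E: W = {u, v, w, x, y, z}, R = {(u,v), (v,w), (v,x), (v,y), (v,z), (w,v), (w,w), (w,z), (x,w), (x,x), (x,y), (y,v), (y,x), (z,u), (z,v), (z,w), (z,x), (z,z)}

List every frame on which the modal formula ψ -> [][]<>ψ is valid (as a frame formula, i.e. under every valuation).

D

The schema corresponds to a generalized confluence (Geach) condition: forall x forall z (x R^2 z -> exists w (x = w & zRw)).
A: fails — aR²a but no w with a=w and aRw.
B: fails — aR²d but no w with a=w and dRw.
C: fails — w0R²w1 but no w with w0=w and w1Rw.
D: holds.
E: fails — uR²w but no t with u=t and wRt.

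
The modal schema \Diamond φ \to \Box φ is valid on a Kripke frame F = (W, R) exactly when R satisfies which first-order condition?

This is the CD axiom.
It corresponds to partial functionality: \forall x \forall y \forall z (Rxy \wedge Rxz \to y = z).

partial functionality: \forall x \forall y \forall z (Rxy \wedge Rxz \to y = z)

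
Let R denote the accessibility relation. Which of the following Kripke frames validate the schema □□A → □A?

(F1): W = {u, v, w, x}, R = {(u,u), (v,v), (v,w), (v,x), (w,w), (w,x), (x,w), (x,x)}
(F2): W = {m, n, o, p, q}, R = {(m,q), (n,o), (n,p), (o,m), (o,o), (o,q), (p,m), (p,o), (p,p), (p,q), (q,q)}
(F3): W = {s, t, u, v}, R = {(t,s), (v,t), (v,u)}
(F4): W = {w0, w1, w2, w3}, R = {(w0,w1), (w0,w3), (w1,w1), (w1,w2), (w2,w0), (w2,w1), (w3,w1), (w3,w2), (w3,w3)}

(F1), (F2)

This is the axiom for density; its first-order frame correspondent is ∀x ∀y (Rxy → ∃z (Rxz ∧ Rzy)).
(F1): holds.
(F2): holds.
(F3): fails — Rvt but no z with Rvz and Rzt.
(F4): fails — Rw2w0 but no z with Rw2z and Rzw0.
Valid on: (F1), (F2).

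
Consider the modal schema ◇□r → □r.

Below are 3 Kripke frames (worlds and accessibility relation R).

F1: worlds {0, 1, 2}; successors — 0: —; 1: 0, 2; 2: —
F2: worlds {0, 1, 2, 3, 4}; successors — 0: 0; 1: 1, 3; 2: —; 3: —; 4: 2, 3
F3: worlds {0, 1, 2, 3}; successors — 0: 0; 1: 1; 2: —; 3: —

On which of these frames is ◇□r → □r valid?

Frame correspondent (Sahlqvist): ∀x ∀y ∀z (Rxy ∧ Rxz → Ryz) — i.e. the Euclidean property.
F1: fails — R12 and R12 but not R22.
F2: fails — R13 and R11 but not R31.
F3: holds.
Valid on: F3.

F3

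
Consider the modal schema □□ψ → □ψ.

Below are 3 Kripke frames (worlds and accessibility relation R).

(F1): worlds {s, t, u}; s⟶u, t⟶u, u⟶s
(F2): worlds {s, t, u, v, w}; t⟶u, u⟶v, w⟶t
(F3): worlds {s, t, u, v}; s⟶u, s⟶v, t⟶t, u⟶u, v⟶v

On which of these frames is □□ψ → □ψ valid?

(F3)

Frame correspondent (Sahlqvist): ∀x ∀y (Rxy → ∃z (Rxz ∧ Rzy)) — i.e. density.
(F1): fails — Rsu but no z with Rsz and Rzu.
(F2): fails — Rtu but no z with Rtz and Rzu.
(F3): satisfies the condition.
Valid on: (F3).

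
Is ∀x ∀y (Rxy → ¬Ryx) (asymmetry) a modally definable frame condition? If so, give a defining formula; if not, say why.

Not definable by any modal formula

Any modally definable frame class is closed under surjective bounded morphisms.
The 5-cycle (worlds w0,w1,w2,w3,w4 with w0→w1→w2→w3→w4→w0) is asymmetric. Mapping every world to a single reflexive point • is a surjective bounded morphism, and the reflexive point is not asymmetric (R•• but asymmetry requires ¬R••).
So no modal formula (or set of formulas) defines exactly the asymmetric frames.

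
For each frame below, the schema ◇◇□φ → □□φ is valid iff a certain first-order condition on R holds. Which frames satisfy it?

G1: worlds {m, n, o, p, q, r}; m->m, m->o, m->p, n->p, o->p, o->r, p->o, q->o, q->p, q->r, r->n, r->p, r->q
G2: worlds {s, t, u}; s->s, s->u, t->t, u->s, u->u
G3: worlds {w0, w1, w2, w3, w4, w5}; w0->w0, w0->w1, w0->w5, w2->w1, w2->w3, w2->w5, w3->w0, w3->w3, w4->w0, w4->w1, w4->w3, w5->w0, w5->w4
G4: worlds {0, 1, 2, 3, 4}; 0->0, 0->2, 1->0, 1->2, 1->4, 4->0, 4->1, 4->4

The schema corresponds to a generalized confluence (Geach) condition: ∀x ∀y ∀z ((xR²y ∧ xR²z) → ∃w (yRw ∧ z = w)).
G1: fails — mR²m, mR²r but no w with mRw and r=w.
G2: ✓.
G3: fails — w0R²w0, w0R²w4 but no w with w0Rw and w4=w.
G4: fails — 0R²2, 0R²0 but no w with 2Rw and 0=w.
Valid on: G2.

G2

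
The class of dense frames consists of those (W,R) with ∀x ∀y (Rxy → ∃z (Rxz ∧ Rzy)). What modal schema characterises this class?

□□p → □p

This is density; the standard corresponding axiom is C4: □□p → □p.
Suppose □□p→□p is valid. Take Rxy and set V(p)={w : xR²w}. Then □□p at x, so □p at x, so p at y, i.e. ∃z(Rxz∧Rzy).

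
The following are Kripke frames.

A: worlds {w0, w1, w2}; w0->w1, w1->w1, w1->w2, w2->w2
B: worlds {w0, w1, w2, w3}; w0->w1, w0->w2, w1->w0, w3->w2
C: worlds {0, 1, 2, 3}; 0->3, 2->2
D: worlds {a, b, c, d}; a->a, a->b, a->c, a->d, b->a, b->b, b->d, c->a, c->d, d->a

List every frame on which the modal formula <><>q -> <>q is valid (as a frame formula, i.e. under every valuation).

The schema corresponds to transitivity: forall x forall y forall z (Rxy & Ryz -> Rxz).
A: fails — Rw0w1 and Rw1w2 but not Rw0w2.
B: fails — Rw0w1 and Rw1w0 but not Rw0w0.
C: holds.
D: fails — Rba and Rac but not Rbc.
Valid on: C.

C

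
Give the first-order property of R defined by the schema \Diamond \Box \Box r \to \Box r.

This is a Sahlqvist (Geach-type) schema ◇^1□^2r → □^1◇^0r.
Minimal-valuation argument: fix x; take any y with xR^1y and any z with xR^1z. Set V(r) to the set of worlds R-reachable from y in exactly 2 steps. Then □^2r holds at y, so the antecedent holds at x; validity forces ◇^0r at z, giving a w with zR^0w and yR^2w.
First-order correspondent: \forall x \forall y \forall z ((xRy \wedge xRz) \to \exists w (y R^2 w \wedge z = w)).

\forall x \forall y \forall z ((xRy \wedge xRz) \to \exists w (y R^2 w \wedge z = w))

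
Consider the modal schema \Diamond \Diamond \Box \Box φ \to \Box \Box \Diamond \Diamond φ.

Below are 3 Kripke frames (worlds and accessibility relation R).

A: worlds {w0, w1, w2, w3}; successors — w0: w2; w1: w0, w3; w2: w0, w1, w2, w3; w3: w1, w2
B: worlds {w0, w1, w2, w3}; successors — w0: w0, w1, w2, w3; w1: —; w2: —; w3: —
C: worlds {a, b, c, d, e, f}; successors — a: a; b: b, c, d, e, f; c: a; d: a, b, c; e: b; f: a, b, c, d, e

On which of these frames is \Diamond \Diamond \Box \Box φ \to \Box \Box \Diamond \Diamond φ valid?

A

Frame correspondent (Sahlqvist): \forall x \forall y \forall z ((x R^2 y \wedge x R^2 z) \to \exists w (y R^2 w \wedge z R^2 w)) — i.e. a generalized confluence (Geach) condition.
A: satisfies the condition.
B: fails — w0R²w0, w0R²w1 but no w with w0R²w and w1R²w.
C: fails — bR²a, bR²e but no w with aR²w and eR²w.
Valid on: A.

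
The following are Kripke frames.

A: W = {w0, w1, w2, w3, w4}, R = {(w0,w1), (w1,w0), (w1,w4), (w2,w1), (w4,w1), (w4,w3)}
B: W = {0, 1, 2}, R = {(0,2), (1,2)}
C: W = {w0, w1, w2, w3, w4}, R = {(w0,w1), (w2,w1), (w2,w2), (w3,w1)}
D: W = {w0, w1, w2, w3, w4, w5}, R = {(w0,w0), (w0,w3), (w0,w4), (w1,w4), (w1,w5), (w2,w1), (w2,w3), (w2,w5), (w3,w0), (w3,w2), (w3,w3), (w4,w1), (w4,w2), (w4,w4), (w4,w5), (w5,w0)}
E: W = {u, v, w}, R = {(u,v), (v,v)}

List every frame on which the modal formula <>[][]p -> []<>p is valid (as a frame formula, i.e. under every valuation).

D, E

This is the axiom for a generalized confluence (Geach) condition; its first-order frame correspondent is forall x forall y forall z ((xRy & xRz) -> exists w (y R^2 w & zRw)).
A: fails — w0Rw1, w0Rw1 but no w with w1R²w and w1Rw.
B: fails — 0R2, 0R2 but no w with 2R²w and 2Rw.
C: fails — w0Rw1, w0Rw1 but no w with w1R²w and w1Rw.
D: ✓.
E: ✓.
Valid on: D, E.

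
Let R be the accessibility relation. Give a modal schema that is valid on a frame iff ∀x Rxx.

□s → s

A defining formula is □s → s (the T axiom).
Suppose □s→s is valid. At any x set V(s)={w : Rxw}. Then □s holds at x, so s holds at x, i.e. Rxx.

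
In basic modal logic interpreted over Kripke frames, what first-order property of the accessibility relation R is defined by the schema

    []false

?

□⊥ is valid iff no world has any successor (otherwise □⊥ fails at any world with one).

emptiness of R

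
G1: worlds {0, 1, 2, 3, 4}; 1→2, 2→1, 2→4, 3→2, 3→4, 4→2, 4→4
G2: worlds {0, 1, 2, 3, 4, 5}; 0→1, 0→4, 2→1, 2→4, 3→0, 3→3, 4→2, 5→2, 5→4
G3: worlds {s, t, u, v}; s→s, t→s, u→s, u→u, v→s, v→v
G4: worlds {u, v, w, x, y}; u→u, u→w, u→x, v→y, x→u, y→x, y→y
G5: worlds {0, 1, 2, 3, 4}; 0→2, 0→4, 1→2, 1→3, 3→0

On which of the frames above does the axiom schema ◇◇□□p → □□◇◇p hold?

This is the axiom for a generalized confluence (Geach) condition; its first-order frame correspondent is ∀x ∀y ∀z ((xR²y ∧ xR²z) → ∃w (yR²w ∧ zR²w)).
G1: condition met.
G2: fails — 3R²0, 3R²1 but no w with 0R²w and 1R²w.
G3: condition met.
G4: fails — uR²u, uR²w but no t with uR²t and wR²t.
G5: fails — 1R²0, 1R²0 but no w with 0R²w and 0R²w.
Valid on: G1, G3.

G1, G3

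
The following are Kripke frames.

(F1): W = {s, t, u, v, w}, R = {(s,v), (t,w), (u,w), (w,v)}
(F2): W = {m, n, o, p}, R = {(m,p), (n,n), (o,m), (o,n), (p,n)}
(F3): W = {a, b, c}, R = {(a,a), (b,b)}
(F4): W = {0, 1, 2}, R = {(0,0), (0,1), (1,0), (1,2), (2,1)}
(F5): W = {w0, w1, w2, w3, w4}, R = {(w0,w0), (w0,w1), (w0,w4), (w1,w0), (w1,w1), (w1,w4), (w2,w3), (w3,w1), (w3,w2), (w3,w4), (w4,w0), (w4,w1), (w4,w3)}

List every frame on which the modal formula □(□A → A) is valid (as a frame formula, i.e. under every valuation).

(F3)

Frame correspondent (Sahlqvist): ∀x ∀y (Rxy → Ryy) — i.e. shift-reflexivity.
(F1): fails — Rsv but not Rvv.
(F2): fails — Rom but not Rmm.
(F3): satisfies the condition.
(F4): fails — R12 but not R22.
(F5): fails — Rw0w4 but not Rw4w4.
Valid on: (F3).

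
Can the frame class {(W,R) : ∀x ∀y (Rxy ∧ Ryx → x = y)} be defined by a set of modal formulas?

Modal frame validity is preserved under surjective bounded morphisms.
The 8-cycle (worlds 0,1,2,3,4,5,6,7 with 0→1→2→3→4→5→6→7→0) is antisymmetric. Sending even-indexed worlds to • and odd-indexed worlds to ∘ is a surjective bounded morphism onto the two-world frame with •↔∘, which is not antisymmetric.
So no modal formula (or set of formulas) defines exactly the antisymmetric frames.

No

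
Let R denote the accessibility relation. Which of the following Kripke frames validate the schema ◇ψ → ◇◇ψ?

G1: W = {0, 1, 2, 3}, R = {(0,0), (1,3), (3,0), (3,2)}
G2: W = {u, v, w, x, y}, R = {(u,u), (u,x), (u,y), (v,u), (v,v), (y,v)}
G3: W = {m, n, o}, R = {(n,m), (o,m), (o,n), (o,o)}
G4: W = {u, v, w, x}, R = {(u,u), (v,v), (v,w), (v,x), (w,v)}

G2, G4

The schema corresponds to a generalized confluence (Geach) condition: ∀x ∀y (xRy → ∃w (y = w ∧ xR²w)).
G1: fails — 1R3 but no w with 3=w and 1R²w.
G2: ✓.
G3: fails — nRm but no w with m=w and nR²w.
G4: ✓.
Valid on: G2, G4.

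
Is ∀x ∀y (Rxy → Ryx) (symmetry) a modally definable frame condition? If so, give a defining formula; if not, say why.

The condition is symmetry. A defining modal formula is r → □◇r.
Suppose r→□◇r is valid. Take Rxy and set V(r)={x}. Then r at x, so □◇r at x, so ◇r at y, so some z with Ryz has r; z=x, i.e. Ryx.

Definable; r → □◇r defines it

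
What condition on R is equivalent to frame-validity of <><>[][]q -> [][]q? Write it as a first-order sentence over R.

forall x forall y forall z ((x R^2 y & x R^2 z) -> exists w (y R^2 w & z = w))

This is a Sahlqvist (Geach-type) schema ◇^2□^2q → □^2◇^0q.
Minimal-valuation argument: fix x; take any y with xR^2y and any z with xR^2z. Set V(q) to the set of worlds R-reachable from y in exactly 2 steps. Then □^2q holds at y, so the antecedent holds at x; validity forces ◇^0q at z, giving a w with zR^0w and yR^2w.
First-order correspondent: forall x forall y forall z ((x R^2 y & x R^2 z) -> exists w (y R^2 w & z = w)).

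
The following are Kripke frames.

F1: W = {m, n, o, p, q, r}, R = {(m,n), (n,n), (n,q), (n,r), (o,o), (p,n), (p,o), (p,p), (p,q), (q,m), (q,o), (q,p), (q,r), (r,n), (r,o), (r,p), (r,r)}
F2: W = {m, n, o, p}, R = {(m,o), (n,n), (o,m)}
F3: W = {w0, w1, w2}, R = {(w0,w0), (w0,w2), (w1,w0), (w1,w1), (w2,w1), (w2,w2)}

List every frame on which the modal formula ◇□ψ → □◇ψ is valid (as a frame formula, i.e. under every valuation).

Frame correspondent (Sahlqvist): ∀x ∀y ∀z (Rxy ∧ Rxz → ∃w (Ryw ∧ Rzw)) — i.e. convergence.
F1: fails — Rpn and Rpo but n and o have no common successor.
F2: ✓.
F3: ✓.

F2, F3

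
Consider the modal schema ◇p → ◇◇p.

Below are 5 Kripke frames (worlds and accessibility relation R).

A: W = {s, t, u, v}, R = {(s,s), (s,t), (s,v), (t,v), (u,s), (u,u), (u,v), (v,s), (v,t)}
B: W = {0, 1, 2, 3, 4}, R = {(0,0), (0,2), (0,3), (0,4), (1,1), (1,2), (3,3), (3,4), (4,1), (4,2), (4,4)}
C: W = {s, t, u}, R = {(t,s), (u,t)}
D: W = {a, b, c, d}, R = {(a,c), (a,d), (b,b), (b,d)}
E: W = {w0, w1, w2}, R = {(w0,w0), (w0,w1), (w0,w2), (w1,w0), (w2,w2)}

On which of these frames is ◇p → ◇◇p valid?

B, E

The schema corresponds to a generalized confluence (Geach) condition: ∀x ∀y (xRy → ∃w (y = w ∧ xR²w)).
A: fails — tRv but no w with v=w and tR²w.
B: condition met.
C: fails — tRs but no w with s=w and tR²w.
D: fails — aRc but no w with c=w and aR²w.
E: condition met.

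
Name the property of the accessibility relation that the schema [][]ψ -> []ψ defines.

Density

This is the C4 axiom.
Its frame correspondent is density — forall x forall y (Rxy -> exists z (Rxz & Rzy)).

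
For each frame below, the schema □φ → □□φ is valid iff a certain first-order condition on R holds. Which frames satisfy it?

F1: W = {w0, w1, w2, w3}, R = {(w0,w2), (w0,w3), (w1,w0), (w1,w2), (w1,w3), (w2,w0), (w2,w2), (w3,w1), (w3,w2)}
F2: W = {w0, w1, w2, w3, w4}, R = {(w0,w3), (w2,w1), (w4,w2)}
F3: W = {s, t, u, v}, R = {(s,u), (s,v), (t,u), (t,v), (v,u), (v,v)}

F3

This is the axiom for transitivity; its first-order frame correspondent is ∀x ∀y ∀z (Rxy ∧ Ryz → Rxz).
F1: fails — Rw3w1 and Rw1w0 but not Rw3w0.
F2: fails — Rw4w2 and Rw2w1 but not Rw4w1.
F3: holds.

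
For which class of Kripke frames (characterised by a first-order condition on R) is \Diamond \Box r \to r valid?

This is a form of the B axiom.
Its frame correspondent is symmetry — \forall x \forall y (Rxy \to Ryx).

symmetry: \forall x \forall y (Rxy \to Ryx)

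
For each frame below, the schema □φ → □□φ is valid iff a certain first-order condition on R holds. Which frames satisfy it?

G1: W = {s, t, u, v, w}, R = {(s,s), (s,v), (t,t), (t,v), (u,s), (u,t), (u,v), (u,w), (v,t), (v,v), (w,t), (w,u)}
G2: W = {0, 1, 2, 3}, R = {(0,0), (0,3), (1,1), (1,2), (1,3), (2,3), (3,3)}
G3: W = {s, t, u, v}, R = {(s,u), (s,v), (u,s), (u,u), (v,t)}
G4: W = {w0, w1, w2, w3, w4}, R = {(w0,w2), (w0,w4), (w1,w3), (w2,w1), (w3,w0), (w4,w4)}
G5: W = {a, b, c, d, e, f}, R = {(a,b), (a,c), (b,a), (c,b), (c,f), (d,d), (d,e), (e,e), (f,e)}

The schema corresponds to transitivity: ∀x ∀y ∀z (Rxy ∧ Ryz → Rxz).
G1: fails — Rwt and Rtv but not Rwv.
G2: condition met.
G3: fails — Rus and Rsv but not Ruv.
G4: fails — Rw3w0 and Rw0w4 but not Rw3w4.
G5: fails — Rcf and Rfe but not Rce.

G2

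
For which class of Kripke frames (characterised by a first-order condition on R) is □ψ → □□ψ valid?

transitivity: ∀x ∀y ∀z (Rxy ∧ Ryz → Rxz)

Suppose □ψ→□□ψ is valid. Take Rxy, Ryz and set V(ψ)={w : Rxw}. Then □ψ at x, so □□ψ at x, so □ψ at y, so ψ at z, i.e. Rxz.
The converse is a direct semantic check.
So the correspondent is transitivity.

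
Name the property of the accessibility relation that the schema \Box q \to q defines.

Reflexivity

Suppose □q→q is valid. At any x set V(q)={w : Rxw}. Then □q holds at x, so q holds at x, i.e. Rxx.
Conversely, any frame satisfying \forall x Rxx validates the schema.
Frame condition: \forall x Rxx.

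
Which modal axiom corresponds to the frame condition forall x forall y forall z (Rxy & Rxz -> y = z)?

◇p → □p

A defining formula is ◇p → □p (the CD axiom).
Suppose ◇p→□p is valid. Take Rxy, Rxz and set V(p)={y}. Then ◇p at x, so □p at x, so p at z, i.e. z=y.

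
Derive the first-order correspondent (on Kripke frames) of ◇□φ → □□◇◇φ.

∀x ∀y ∀z ((xRy ∧ xR²z) → ∃w (yRw ∧ zR²w))

This is a Sahlqvist (Geach-type) schema ◇^1□^1φ → □^2◇^2φ.
First-order correspondent: ∀x ∀y ∀z ((xRy ∧ xR²z) → ∃w (yRw ∧ zR²w)).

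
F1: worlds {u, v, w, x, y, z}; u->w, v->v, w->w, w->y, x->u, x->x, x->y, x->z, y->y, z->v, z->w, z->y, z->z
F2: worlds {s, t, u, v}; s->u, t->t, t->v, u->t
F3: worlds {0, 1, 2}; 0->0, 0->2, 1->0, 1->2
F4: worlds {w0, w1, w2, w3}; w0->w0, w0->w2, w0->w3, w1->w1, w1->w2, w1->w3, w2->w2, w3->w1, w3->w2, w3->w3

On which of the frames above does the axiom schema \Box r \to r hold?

This is the axiom for reflexivity; its first-order frame correspondent is \forall x Rxx.
F1: fails — world u does not see itself.
F2: fails — world s does not see itself.
F3: fails — world 1 does not see itself.
F4: ✓.
Valid on: F4.

F4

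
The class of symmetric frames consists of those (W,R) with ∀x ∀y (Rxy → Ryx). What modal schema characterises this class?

A defining formula is ψ → □◇ψ (the B axiom).
Suppose ψ→□◇ψ is valid. Take Rxy and set V(ψ)={x}. Then ψ at x, so □◇ψ at x, so ◇ψ at y, so some z with Ryz has ψ; z=x, i.e. Ryx.

ψ → □◇ψ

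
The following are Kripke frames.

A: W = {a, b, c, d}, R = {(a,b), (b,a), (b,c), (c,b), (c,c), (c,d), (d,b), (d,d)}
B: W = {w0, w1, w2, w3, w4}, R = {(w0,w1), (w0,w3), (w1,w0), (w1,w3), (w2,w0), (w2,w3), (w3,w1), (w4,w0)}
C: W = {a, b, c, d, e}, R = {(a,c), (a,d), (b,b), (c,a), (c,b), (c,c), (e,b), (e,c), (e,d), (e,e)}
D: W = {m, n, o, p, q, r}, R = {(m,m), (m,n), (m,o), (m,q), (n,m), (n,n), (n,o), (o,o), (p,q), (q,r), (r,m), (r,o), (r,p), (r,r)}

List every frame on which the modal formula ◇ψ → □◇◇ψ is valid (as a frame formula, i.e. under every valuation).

This is the axiom for a generalized confluence (Geach) condition; its first-order frame correspondent is ∀x ∀y ∀z ((xRy ∧ xRz) → ∃w (y = w ∧ zR²w)).
A: satisfies the condition.
B: fails — w0Rw1, w0Rw3 but no w with w1=w and w3R²w.
C: fails — aRc, aRd but no w with c=w and dR²w.
D: fails — mRm, mRo but no w with m=w and oR²w.

A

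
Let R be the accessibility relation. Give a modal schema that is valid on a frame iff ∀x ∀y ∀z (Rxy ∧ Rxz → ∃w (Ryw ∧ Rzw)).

This is convergence; the standard corresponding axiom is .2: ◇□s → □◇s.

◇□s → □◇s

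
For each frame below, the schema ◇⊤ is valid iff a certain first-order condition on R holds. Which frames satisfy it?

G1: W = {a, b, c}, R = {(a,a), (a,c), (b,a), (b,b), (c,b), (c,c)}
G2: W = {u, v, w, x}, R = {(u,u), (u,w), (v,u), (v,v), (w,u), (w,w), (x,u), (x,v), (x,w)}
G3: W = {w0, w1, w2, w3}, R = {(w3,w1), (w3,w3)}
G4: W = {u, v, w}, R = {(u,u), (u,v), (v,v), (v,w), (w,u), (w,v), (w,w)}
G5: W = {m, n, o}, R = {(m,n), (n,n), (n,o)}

G1, G2, G4

The schema corresponds to seriality: ∀x ∃y Rxy.
G1: ✓.
G2: ✓.
G3: fails — world w0 has no successor.
G4: ✓.
G5: fails — world o has no successor.
Valid on: G1, G2, G4.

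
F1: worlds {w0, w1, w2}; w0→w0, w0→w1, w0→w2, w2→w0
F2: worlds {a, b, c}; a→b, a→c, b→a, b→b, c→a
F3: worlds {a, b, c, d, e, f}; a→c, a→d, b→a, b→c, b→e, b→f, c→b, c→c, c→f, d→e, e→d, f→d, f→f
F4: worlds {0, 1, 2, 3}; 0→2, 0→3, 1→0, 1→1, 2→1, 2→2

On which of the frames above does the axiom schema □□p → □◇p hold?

This is the axiom for a generalized confluence (Geach) condition; its first-order frame correspondent is ∀x ∀z (xRz → ∃w (xR²w ∧ zRw)).
F1: fails — w0Rw1 but no w with w0R²w and w1Rw.
F2: condition met.
F3: condition met.
F4: fails — 0R3 but no w with 0R²w and 3Rw.
Valid on: F2, F3.

F2, F3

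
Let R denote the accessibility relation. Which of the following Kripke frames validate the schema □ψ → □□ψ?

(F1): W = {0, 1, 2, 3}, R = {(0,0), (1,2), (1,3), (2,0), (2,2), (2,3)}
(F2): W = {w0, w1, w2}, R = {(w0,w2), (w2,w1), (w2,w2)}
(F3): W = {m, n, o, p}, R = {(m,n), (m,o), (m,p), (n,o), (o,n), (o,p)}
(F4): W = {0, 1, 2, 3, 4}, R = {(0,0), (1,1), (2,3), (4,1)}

(F4)

The schema corresponds to transitivity: ∀x ∀y ∀z (Rxy ∧ Ryz → Rxz).
(F1): fails — R12 and R20 but not R10.
(F2): fails — Rw0w2 and Rw2w1 but not Rw0w1.
(F3): fails — Ron and Rno but not Roo.
(F4): satisfies the condition.
Valid on: (F4).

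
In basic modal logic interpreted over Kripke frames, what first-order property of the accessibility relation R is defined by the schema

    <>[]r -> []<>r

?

Suppose ◇□r→□◇r is valid. Take Rxy, Rxz and set V(r)={w : Ryw}. Then □r at y so ◇□r at x, so □◇r at x, so ◇r at z, giving w with Rzw and Ryw.
Conversely, any frame satisfying forall x forall y forall z (Rxy & Rxz -> exists w (Ryw & Rzw)) validates the schema.
Frame condition: forall x forall y forall z (Rxy & Rxz -> exists w (Ryw & Rzw)).

convergence: forall x forall y forall z (Rxy & Rxz -> exists w (Ryw & Rzw))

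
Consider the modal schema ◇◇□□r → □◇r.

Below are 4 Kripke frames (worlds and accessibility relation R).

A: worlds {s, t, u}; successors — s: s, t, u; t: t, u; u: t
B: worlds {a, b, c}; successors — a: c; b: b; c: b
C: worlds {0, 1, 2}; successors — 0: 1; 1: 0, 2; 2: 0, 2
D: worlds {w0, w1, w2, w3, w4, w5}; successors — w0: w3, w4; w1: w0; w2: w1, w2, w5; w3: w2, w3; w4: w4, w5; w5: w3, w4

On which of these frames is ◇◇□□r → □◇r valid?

Frame correspondent (Sahlqvist): ∀x ∀y ∀z ((xR²y ∧ xRz) → ∃w (yR²w ∧ zRw)) — i.e. a generalized confluence (Geach) condition.
A: ✓.
B: ✓.
C: fails — 1R²0, 1R0 but no w with 0R²w and 0Rw.
D: fails — w2R²w0, w2Rw1 but no w with w0R²w and w1Rw.
Valid on: A, B.

A, B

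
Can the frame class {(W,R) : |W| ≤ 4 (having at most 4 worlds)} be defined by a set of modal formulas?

No — not modally definable

If a class were modally definable it would be closed under disjoint unions (Goldblatt–Thomason).
Any modal formula valid on each of 5 disjoint one-world frames is valid on their disjoint union (validity is preserved under disjoint unions). Each one-world frame has |W|=1≤4, but the union has |W|=5.
Hence having at most 4 worlds is not modally definable.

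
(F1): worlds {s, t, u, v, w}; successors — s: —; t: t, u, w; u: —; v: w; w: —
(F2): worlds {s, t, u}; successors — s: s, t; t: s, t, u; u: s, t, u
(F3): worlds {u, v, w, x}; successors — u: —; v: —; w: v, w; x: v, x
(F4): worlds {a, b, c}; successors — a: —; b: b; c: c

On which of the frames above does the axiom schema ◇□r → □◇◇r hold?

Frame correspondent (Sahlqvist): ∀x ∀y ∀z ((xRy ∧ xRz) → ∃w (yRw ∧ zR²w)) — i.e. a generalized confluence (Geach) condition.
(F1): fails — tRt, tRu but no w* with tRw* and uR²w*.
(F2): condition met.
(F3): fails — wRv, wRv but no t with vRt and vR²t.
(F4): condition met.
Valid on: (F2), (F4).

(F2), (F4)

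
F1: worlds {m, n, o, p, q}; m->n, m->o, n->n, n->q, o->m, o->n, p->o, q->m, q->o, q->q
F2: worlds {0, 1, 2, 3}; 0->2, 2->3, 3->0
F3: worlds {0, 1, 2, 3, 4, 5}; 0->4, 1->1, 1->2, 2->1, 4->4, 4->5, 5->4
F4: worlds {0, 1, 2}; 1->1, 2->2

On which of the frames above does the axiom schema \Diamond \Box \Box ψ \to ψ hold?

F2, F4

This is the axiom for a generalized confluence (Geach) condition; its first-order frame correspondent is \forall x \forall y (xRy \to \exists w (y R^2 w \wedge x = w)).
F1: fails — mRo but no w with oR²w and m=w.
F2: satisfies the condition.
F3: fails — 0R4 but no w with 4R²w and 0=w.
F4: satisfies the condition.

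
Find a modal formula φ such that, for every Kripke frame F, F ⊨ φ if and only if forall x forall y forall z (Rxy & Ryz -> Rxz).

□ψ → □□ψ

The condition is transitivity. The 4 schema □ψ → □□ψ defines it.
Suppose □ψ→□□ψ is valid. Take Rxy, Ryz and set V(ψ)={w : Rxw}. Then □ψ at x, so □□ψ at x, so □ψ at y, so ψ at z, i.e. Rxz.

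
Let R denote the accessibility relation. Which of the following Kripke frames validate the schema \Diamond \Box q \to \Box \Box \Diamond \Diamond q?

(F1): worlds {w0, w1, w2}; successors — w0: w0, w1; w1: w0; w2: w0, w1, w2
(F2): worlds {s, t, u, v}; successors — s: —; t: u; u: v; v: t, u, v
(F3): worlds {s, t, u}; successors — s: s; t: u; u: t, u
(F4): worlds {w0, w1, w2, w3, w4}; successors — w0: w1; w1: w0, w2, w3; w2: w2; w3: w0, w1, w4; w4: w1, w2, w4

Frame correspondent (Sahlqvist): \forall x \forall y \forall z ((xRy \wedge x R^2 z) \to \exists w (yRw \wedge z R^2 w)) — i.e. a generalized confluence (Geach) condition.
(F1): ✓.
(F2): fails — vRt, vR²t but no w with tRw and tR²w.
(F3): ✓.
(F4): fails — w1Rw0, w1R²w0 but no w with w0Rw and w0R²w.
Valid on: (F1), (F3).

(F1), (F3)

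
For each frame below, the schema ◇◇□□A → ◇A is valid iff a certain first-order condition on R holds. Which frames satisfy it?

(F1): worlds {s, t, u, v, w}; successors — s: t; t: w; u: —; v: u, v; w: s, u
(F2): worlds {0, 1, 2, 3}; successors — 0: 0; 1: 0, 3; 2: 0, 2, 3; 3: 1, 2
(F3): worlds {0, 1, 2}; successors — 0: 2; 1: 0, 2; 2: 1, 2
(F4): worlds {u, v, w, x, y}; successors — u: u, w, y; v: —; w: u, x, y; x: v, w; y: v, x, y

(F3)

This is the axiom for a generalized confluence (Geach) condition; its first-order frame correspondent is ∀x ∀y (xR²y → ∃w (yR²w ∧ xRw)).
(F1): fails — tR²u but no w* with uR²w* and tRw*.
(F2): fails — 3R²0 but no w with 0R²w and 3Rw.
(F3): condition met.
(F4): fails — uR²v but no t with vR²t and uRt.
Valid on: (F3).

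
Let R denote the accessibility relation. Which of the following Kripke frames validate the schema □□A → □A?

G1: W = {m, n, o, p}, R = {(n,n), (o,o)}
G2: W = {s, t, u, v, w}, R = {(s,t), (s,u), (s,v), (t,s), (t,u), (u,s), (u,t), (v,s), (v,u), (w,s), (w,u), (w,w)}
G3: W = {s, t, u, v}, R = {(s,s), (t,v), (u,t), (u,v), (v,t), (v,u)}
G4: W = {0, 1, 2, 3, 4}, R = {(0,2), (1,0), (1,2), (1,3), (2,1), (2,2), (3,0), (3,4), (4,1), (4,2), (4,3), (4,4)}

This is the axiom for density; its first-order frame correspondent is ∀x ∀y (Rxy → ∃z (Rxz ∧ Rzy)).
G1: condition met.
G2: fails — Rsv but no z with Rsz and Rzv.
G3: fails — Rtv but no z with Rtz and Rzv.
G4: fails — R13 but no z with R1z and Rz3.
Valid on: G1.

G1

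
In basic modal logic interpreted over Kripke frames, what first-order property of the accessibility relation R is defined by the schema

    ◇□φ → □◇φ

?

convergence: ∀x ∀y ∀z (Rxy ∧ Rxz → ∃w (Ryw ∧ Rzw))

Suppose ◇□φ→□◇φ is valid. Take Rxy, Rxz and set V(φ)={w : Ryw}. Then □φ at y so ◇□φ at x, so □◇φ at x, so ◇φ at z, giving w with Rzw and Ryw.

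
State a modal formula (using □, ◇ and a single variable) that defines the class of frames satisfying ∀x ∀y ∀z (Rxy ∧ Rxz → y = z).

This is partial functionality; the standard corresponding axiom is CD: ◇q → □q.
Suppose ◇q→□q is valid. Take Rxy, Rxz and set V(q)={y}. Then ◇q at x, so □q at x, so q at z, i.e. z=y.

◇q → □q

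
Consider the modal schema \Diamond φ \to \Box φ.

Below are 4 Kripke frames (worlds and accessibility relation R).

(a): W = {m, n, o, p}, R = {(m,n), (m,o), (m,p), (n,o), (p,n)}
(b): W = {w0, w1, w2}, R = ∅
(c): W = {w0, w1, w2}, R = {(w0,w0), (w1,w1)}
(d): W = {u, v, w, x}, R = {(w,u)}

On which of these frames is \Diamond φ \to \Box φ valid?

(b), (c), (d)

Frame correspondent (Sahlqvist): \forall x \forall y \forall z (Rxy \wedge Rxz \to y = z) — i.e. partial functionality.
(a): fails — m sees both n and o.
(b): condition met.
(c): condition met.
(d): condition met.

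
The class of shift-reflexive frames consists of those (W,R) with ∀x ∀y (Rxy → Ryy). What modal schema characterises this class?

The condition is shift-reflexivity. The T□ schema □(□s → s) defines it.
Suppose □(□s→s) is valid. Take Rxy and set V(s)={w : Ryw}. Then at y, □s holds; since □(□s→s) at x, □s→s at y, so s at y, i.e. Ryy.

□(□s → s)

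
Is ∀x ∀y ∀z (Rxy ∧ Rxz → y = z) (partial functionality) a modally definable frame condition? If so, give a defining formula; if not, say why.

Yes: it is partial functionality, defined by the CD schema ◇p → □p.

Yes, by ◇p → □p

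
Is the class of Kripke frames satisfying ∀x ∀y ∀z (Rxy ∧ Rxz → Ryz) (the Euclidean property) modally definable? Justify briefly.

This is a Sahlqvist condition; the 5 axiom ◇r → □◇r defines it.

Yes — defined by ◇r → □◇r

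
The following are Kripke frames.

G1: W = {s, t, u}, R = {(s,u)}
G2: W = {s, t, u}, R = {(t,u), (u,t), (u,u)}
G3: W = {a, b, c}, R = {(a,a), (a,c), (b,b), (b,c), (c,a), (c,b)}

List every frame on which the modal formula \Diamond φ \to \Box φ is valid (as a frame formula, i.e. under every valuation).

Frame correspondent (Sahlqvist): \forall x \forall y \forall z (Rxy \wedge Rxz \to y = z) — i.e. partial functionality.
G1: condition met.
G2: fails — u sees both t and u.
G3: fails — a sees both a and c.
Valid on: G1.

G1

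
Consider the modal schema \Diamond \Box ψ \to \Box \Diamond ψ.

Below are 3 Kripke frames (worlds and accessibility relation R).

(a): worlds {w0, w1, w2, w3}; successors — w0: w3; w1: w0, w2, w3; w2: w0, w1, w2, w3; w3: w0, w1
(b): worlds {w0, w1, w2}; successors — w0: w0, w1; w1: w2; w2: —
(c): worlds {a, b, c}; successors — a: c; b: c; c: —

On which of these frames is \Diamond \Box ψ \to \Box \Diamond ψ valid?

none

This is the axiom for convergence; its first-order frame correspondent is \forall x \forall y \forall z (Rxy \wedge Rxz \to \exists w (Ryw \wedge Rzw)).
(a): fails — Rw1w0 and Rw1w3 but w0 and w3 have no common successor.
(b): fails — Rw0w1 and Rw0w0 but w1 and w0 have no common successor.
(c): fails — Rac and Rac but c and c have no common successor.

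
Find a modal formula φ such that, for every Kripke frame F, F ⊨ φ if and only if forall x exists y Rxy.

□p → ◇p

The condition is seriality. The D schema □p → ◇p defines it.
Suppose □p→◇p is valid. At any x set V(p)=W. Then □p at x, so ◇p at x, so x has a successor.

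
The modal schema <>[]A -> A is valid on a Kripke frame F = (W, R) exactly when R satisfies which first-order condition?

Symmetry

Replacing A by ¬A and contraposing gives the equivalent schema A → □◇A.
Suppose A→□◇A is valid. Take Rxy and set V(A)={x}. Then A at x, so □◇A at x, so ◇A at y, so some z with Ryz has A; z=x, i.e. Ryx.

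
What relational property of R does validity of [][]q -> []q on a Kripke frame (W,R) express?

Suppose □□q→□q is valid. Take Rxy and set V(q)={w : xR²w}. Then □□q at x, so □q at x, so q at y, i.e. ∃z(Rxz∧Rzy).

density: forall x forall y (Rxy -> exists z (Rxz & Rzy))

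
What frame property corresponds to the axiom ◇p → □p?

Suppose ◇p→□p is valid. Take Rxy, Rxz and set V(p)={y}. Then ◇p at x, so □p at x, so p at z, i.e. z=y.

partial functionality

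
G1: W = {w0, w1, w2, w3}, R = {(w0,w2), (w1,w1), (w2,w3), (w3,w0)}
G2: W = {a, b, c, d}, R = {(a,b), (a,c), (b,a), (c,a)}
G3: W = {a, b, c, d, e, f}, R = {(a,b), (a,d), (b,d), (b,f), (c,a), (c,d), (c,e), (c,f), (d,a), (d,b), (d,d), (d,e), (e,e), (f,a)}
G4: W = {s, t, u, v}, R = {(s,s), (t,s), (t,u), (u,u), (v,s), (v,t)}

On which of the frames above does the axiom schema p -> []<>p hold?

G2

The schema corresponds to symmetry: forall x forall y (Rxy -> Ryx).
G1: fails — Rw0w2 but not Rw2w0.
G2: ✓.
G3: fails — Rcd but not Rdc.
G4: fails — Rvt but not Rtv.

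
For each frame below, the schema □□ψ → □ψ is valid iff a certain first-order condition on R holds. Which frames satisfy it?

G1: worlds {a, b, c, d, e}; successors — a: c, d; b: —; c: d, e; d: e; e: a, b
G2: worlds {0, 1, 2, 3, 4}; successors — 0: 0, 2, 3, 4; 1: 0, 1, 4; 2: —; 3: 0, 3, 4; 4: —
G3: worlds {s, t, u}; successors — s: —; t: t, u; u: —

This is the axiom for density; its first-order frame correspondent is ∀x ∀y (Rxy → ∃z (Rxz ∧ Rzy)).
G1: fails — Rde but no z with Rdz and Rze.
G2: condition met.
G3: condition met.
Valid on: G2, G3.

G2, G3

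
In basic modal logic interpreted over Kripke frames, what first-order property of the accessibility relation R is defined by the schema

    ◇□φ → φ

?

This is frame-equivalent to φ → □◇φ (substitute ¬φ for φ and contrapose).
Suppose φ→□◇φ is valid. Take Rxy and set V(φ)={x}. Then φ at x, so □◇φ at x, so ◇φ at y, so some z with Ryz has φ; z=x, i.e. Ryx.
Conversely, on a frame with symmetry the schema holds at every world under every valuation.
So the correspondent is symmetry.

symmetry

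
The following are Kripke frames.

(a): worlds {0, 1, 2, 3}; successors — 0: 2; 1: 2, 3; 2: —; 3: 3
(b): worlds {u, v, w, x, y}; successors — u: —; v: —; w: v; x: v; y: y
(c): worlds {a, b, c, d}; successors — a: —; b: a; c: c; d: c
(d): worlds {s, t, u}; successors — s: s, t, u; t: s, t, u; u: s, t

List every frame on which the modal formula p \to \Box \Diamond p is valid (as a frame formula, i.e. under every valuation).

This is the axiom for symmetry; its first-order frame correspondent is \forall x \forall y (Rxy \to Ryx).
(a): fails — R12 but not R21.
(b): fails — Rxv but not Rvx.
(c): fails — Rba but not Rab.
(d): ✓.
Valid on: (d).

(d)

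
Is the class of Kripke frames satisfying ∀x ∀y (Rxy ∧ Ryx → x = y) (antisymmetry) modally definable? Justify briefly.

No — not modally definable

Modal frame validity is preserved under surjective bounded morphisms.
The 6-cycle (worlds w0,w1,w2,w3,w4,w5 with w0→w1→w2→w3→w4→w5→w0) is antisymmetric. Sending even-indexed worlds to • and odd-indexed worlds to ∘ is a surjective bounded morphism onto the two-world frame with •↔∘, which is not antisymmetric.
Hence antisymmetry is not modally definable.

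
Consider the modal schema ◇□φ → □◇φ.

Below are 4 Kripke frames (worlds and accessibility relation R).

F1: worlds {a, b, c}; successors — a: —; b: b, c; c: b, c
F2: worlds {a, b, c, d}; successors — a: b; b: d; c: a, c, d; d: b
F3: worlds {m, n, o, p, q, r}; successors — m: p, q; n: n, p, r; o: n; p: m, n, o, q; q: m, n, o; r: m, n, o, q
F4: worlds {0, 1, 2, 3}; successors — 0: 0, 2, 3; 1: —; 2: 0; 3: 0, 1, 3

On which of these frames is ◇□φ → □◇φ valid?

This is the axiom for convergence; its first-order frame correspondent is ∀x ∀y ∀z (Rxy ∧ Rxz → ∃w (Ryw ∧ Rzw)).
F1: ✓.
F2: fails — Rcc and Rcd but c and d have no common successor.
F3: fails — Rpm and Rpo but m and o have no common successor.
F4: fails — R31 and R31 but 1 and 1 have no common successor.

F1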